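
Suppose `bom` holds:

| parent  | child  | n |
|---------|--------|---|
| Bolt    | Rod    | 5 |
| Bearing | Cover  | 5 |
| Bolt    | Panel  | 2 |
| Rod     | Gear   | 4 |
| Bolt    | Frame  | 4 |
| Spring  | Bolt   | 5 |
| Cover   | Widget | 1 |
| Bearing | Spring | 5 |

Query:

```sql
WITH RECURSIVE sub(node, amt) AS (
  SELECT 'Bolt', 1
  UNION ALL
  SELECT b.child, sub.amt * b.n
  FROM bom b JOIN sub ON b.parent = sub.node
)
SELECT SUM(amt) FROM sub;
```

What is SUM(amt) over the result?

Base: (Bolt, amt=1).
Iteration 1: components of {Bolt} -> Frame = 1*4 = 4, Panel = 1*2 = 2, Rod = 1*5 = 5.
Iteration 2: components of {Frame,Panel,Rod} -> Gear = 5*4 = 20.
Iteration 3: no further components; recursion stops.
SUM(amt) = 1 + 2 + 4 + 5 + 20 = 32.

32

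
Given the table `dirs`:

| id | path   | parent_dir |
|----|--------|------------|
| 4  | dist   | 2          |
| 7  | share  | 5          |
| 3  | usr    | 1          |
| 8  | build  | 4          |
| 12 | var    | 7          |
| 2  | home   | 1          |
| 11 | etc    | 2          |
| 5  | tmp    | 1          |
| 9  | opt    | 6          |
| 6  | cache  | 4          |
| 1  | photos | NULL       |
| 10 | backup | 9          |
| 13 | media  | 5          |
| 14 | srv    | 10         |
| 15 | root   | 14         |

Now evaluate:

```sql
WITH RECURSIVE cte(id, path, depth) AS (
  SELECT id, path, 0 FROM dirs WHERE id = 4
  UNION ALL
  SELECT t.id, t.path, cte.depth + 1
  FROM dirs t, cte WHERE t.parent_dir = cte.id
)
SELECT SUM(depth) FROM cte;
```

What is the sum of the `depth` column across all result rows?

16

Base: id=4 (dist) at depth 0.
Iteration 1: rows with parent_dir in {4} -> cache (id 6, depth 1), build (id 8, depth 1).
Iteration 2: rows with parent_dir in {6,8} -> opt (id 9, depth 2).
Iteration 3: rows with parent_dir in {9} -> backup (id 10, depth 3).
Iteration 4: rows with parent_dir in {10} -> srv (id 14, depth 4).
Iteration 5: rows with parent_dir in {14} -> root (id 15, depth 5).
Iteration 6: no rows with parent_dir in {15}; recursion stops.
SUM(depth) = 0 + 1 + 1 + 2 + 3 + 4 + 5 = 16.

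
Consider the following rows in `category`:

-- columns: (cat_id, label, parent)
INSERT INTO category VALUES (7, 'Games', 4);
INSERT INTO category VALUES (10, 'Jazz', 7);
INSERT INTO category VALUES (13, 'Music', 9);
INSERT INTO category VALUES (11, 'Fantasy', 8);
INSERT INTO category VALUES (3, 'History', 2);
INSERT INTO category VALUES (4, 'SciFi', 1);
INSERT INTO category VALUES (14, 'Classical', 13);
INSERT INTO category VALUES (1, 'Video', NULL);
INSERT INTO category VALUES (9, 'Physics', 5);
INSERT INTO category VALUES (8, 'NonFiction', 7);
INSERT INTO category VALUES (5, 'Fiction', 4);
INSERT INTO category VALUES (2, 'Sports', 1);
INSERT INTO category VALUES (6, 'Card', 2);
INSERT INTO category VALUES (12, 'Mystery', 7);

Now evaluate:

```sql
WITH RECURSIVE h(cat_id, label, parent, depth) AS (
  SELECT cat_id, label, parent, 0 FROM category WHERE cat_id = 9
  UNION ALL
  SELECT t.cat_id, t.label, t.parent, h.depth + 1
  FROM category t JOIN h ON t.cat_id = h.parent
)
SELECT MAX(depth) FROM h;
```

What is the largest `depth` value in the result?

Base: cat_id=9 (Physics), parent=5, depth 0.
Iteration 1: join on cat_id=5 -> Fiction (id 5, parent=4, depth 1).
Iteration 2: join on cat_id=4 -> SciFi (id 4, parent=1, depth 2).
Iteration 3: join on cat_id=1 -> Video (id 1, parent=NULL, depth 3).
Iteration 4: parent is NULL; no match; recursion stops.
depth values: 0, 1, 2, 3; the maximum is 3.

3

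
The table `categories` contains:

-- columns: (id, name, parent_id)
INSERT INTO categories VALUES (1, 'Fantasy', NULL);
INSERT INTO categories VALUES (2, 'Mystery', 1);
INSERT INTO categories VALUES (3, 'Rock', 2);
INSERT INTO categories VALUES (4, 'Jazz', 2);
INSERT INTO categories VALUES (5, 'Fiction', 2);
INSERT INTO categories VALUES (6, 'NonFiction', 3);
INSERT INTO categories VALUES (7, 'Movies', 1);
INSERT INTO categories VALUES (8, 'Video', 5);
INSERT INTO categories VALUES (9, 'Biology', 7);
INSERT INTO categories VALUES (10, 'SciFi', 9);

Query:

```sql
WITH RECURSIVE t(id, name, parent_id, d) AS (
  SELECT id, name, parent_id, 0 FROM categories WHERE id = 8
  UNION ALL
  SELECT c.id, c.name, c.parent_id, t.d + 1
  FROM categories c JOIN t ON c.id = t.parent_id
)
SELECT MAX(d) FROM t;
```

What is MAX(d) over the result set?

3

Base: id=8 (Video), parent_id=5, d 0.
Iteration 1: join on id=5 -> Fiction (id 5, parent_id=2, d 1).
Iteration 2: join on id=2 -> Mystery (id 2, parent_id=1, d 2).
Iteration 3: join on id=1 -> Fantasy (id 1, parent_id=NULL, d 3).
Iteration 4: parent_id is NULL; no match; recursion stops.
d values: 0, 1, 2, 3; the maximum is 3.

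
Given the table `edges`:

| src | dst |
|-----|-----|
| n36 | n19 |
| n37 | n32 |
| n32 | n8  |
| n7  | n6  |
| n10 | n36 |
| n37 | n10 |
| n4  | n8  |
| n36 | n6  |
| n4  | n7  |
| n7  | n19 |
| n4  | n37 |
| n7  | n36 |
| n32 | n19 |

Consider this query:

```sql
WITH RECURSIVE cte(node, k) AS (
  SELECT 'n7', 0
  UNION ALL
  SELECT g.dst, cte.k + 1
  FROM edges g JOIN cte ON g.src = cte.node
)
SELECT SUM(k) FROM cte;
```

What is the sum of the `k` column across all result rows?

7

Base: (n7, k=0).
Iteration 1: edges from {n7} -> (n19, k=1), (n36, k=1), (n6, k=1).
Iteration 2: edges from {n19,n36,n6} -> (n19, k=2), (n6, k=2).
Iteration 3: no outgoing edges from {n19,n6}; recursion stops.
SUM(k) = 0 + 1 + 1 + 1 + 2 + 2 = 7.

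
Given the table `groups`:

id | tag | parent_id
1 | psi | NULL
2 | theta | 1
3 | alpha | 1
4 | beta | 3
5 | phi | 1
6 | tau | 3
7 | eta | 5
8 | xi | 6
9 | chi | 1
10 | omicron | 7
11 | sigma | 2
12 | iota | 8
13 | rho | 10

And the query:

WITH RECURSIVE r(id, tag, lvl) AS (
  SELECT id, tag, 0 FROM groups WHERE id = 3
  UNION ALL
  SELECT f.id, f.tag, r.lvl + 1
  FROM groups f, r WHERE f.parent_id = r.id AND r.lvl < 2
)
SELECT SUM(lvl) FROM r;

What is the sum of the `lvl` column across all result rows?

4

Base: id=3 (alpha) at lvl 0.
Iteration 1: rows with parent_id in {3} -> beta (id 4, lvl 1), tau (id 6, lvl 1).
Iteration 2: rows with parent_id in {4,6} -> xi (id 8, lvl 2).
Iteration 3: lvl < 2 fails for all current rows; recursion stops.
SUM(lvl) = 0 + 1 + 1 + 2 = 4.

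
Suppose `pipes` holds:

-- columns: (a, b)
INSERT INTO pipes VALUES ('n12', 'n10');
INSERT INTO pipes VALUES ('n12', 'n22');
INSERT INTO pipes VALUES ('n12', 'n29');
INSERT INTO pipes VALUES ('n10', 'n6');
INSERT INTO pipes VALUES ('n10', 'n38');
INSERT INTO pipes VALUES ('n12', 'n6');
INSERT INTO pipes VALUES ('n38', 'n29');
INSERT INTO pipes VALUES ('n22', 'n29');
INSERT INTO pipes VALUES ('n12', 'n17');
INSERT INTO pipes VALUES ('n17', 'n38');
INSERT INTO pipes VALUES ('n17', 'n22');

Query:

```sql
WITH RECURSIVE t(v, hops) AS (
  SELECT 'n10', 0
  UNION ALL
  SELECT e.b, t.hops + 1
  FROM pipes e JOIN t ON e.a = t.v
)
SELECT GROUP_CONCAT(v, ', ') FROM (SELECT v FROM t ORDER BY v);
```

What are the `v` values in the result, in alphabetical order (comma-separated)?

Base: (n10, hops=0).
Iteration 1: edges from {n10} -> (n38, hops=1), (n6, hops=1).
Iteration 2: edges from {n38,n6} -> (n29, hops=2).
Iteration 3: no outgoing edges from {n29}; recursion stops.

n10, n29, n38, n6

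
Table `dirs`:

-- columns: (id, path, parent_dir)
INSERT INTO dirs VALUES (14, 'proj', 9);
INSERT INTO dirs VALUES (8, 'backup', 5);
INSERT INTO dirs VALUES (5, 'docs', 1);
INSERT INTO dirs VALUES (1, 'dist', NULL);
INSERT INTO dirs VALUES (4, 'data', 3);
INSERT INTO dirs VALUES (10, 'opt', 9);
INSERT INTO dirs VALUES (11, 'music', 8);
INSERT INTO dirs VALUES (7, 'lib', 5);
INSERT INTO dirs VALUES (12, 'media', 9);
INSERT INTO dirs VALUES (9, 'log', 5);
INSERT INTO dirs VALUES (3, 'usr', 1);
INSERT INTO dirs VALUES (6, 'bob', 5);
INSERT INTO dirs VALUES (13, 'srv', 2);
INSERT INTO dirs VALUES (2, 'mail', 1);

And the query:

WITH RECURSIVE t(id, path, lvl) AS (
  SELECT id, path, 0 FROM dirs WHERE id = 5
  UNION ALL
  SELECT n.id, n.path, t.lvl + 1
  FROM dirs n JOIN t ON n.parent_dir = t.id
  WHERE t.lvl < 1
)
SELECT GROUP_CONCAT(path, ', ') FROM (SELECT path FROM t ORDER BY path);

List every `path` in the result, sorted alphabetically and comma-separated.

backup, bob, docs, lib, log

Base: id=5 (docs) at lvl 0.
Iteration 1: rows with parent_dir in {5} -> bob (id 6, lvl 1), lib (id 7, lvl 1), backup (id 8, lvl 1), log (id 9, lvl 1).
Iteration 2: lvl < 1 fails for all current rows; recursion stops.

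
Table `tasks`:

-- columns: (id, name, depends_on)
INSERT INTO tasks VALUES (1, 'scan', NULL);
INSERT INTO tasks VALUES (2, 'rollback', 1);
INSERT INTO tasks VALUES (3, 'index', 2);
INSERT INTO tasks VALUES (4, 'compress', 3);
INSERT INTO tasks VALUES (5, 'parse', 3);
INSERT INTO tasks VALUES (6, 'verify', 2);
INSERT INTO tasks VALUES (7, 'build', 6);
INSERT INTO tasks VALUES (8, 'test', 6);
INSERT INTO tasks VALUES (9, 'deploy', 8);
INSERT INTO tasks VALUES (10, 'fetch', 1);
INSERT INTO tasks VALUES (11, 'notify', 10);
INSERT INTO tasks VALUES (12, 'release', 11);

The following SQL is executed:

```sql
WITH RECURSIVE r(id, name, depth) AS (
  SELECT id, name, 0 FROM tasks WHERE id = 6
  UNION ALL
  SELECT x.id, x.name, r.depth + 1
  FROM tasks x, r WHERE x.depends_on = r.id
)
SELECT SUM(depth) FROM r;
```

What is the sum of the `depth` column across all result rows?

Base: id=6 (verify) at depth 0.
Iteration 1: rows with depends_on in {6} -> build (id 7, depth 1), test (id 8, depth 1).
Iteration 2: rows with depends_on in {7,8} -> deploy (id 9, depth 2).
Iteration 3: no rows with depends_on in {9}; recursion stops.
SUM(depth) = 0 + 1 + 1 + 2 = 4.

4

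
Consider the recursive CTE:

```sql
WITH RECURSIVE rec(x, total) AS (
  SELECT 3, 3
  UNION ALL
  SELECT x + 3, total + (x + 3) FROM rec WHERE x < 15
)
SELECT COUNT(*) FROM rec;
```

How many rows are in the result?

Base: x=3, total=3.
Iteration 1: 3 < 15 holds -> x = 3 + 3 = 6, total = 3 + 6 = 9.
Iteration 2: 6 < 15 holds -> x = 6 + 3 = 9, total = 9 + 9 = 18.
Iteration 3: 9 < 15 holds -> x = 9 + 3 = 12, total = 18 + 12 = 30.
Iteration 4: 12 < 15 holds -> x = 12 + 3 = 15, total = 30 + 15 = 45.
Iteration 5: 15 < 15 fails; recursion stops.
Total rows emitted: 5.

5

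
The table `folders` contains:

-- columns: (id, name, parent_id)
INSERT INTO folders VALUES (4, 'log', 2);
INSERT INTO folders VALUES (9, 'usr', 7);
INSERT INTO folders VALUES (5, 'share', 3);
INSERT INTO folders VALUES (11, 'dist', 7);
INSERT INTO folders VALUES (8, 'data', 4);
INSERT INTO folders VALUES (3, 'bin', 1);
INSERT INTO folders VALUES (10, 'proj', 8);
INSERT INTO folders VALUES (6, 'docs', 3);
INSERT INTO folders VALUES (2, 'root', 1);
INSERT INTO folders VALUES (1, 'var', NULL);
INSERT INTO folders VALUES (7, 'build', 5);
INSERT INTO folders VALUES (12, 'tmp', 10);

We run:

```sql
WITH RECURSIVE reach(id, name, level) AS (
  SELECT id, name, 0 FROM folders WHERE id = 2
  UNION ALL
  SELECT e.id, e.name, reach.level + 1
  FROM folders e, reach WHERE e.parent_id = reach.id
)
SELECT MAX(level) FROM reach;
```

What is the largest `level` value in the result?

Base: id=2 (root) at level 0.
Iteration 1: rows with parent_id in {2} -> log (id 4, level 1).
Iteration 2: rows with parent_id in {4} -> data (id 8, level 2).
Iteration 3: rows with parent_id in {8} -> proj (id 10, level 3).
Iteration 4: rows with parent_id in {10} -> tmp (id 12, level 4).
Iteration 5: no rows with parent_id in {12}; recursion stops.
level values: 0, 1, 2, 3, 4; the maximum is 4.

4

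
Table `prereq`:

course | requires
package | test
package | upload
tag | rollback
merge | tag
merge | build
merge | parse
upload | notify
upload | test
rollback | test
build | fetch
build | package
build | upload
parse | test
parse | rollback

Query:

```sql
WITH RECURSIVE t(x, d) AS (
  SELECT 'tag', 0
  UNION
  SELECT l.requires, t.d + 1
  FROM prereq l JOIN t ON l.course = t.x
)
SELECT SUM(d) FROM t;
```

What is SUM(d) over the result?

3

Base: (tag, d=0).
Iteration 1: edges from {tag} -> (rollback, d=1).
Iteration 2: edges from {rollback} -> (test, d=2).
Iteration 3: no outgoing edges from {test}; recursion stops.
SUM(d) = 0 + 1 + 2 = 3.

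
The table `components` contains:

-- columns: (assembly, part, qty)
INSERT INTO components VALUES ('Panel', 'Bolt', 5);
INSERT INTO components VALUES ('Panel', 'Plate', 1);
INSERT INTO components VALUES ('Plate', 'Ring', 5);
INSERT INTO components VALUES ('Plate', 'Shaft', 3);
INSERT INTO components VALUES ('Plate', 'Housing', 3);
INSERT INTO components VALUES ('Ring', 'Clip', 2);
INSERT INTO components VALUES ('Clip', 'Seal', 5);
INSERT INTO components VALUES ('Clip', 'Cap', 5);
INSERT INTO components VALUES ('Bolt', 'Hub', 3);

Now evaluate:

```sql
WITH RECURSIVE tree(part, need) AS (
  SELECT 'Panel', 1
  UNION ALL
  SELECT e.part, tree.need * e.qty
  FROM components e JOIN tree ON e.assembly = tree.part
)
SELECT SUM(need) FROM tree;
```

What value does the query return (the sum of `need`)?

143

Base: (Panel, need=1).
Iteration 1: components of {Panel} -> Bolt = 1*5 = 5, Plate = 1*1 = 1.
Iteration 2: components of {Bolt,Plate} -> Housing = 1*3 = 3, Hub = 5*3 = 15, Ring = 1*5 = 5, Shaft = 1*3 = 3.
Iteration 3: components of {Housing,Hub,Ring,Shaft} -> Clip = 5*2 = 10.
Iteration 4: components of {Clip} -> Cap = 10*5 = 50, Seal = 10*5 = 50.
Iteration 5: no further components; recursion stops.
SUM(need) = 1 + 5 + 1 + 15 + 5 + 3 + 3 + 10 + 50 + 50 = 143.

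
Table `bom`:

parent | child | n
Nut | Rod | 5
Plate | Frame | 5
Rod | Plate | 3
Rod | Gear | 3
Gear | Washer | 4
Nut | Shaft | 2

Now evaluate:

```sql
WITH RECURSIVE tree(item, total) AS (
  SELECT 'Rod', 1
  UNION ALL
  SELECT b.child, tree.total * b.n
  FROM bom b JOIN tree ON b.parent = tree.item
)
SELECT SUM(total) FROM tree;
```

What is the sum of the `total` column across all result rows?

34

Base: (Rod, total=1).
Iteration 1: components of {Rod} -> Gear = 1*3 = 3, Plate = 1*3 = 3.
Iteration 2: components of {Gear,Plate} -> Frame = 3*5 = 15, Washer = 3*4 = 12.
Iteration 3: no further components; recursion stops.
SUM(total) = 1 + 3 + 3 + 12 + 15 = 34.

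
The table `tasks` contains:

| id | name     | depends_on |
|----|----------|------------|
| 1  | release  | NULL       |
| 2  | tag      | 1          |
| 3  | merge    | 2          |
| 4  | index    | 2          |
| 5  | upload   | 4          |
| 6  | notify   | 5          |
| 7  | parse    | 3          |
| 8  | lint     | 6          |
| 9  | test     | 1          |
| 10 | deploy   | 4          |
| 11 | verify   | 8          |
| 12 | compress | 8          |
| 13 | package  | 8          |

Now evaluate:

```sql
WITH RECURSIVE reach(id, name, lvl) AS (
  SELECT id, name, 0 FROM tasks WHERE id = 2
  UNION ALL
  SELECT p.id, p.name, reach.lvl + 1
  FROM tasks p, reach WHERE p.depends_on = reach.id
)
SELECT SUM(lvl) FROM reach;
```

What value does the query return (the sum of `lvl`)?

Base: id=2 (tag) at lvl 0.
Iteration 1: rows with depends_on in {2} -> merge (id 3, lvl 1), index (id 4, lvl 1).
Iteration 2: rows with depends_on in {3,4} -> upload (id 5, lvl 2), parse (id 7, lvl 2), deploy (id 10, lvl 2).
Iteration 3: rows with depends_on in {5,7,10} -> notify (id 6, lvl 3).
Iteration 4: rows with depends_on in {6} -> lint (id 8, lvl 4).
Iteration 5: rows with depends_on in {8} -> verify (id 11, lvl 5), compress (id 12, lvl 5), package (id 13, lvl 5).
Iteration 6: no rows with depends_on in {11,12,13}; recursion stops.
SUM(lvl) = 0 + 1 + 1 + 2 + 2 + 2 + 3 + 4 + 5 + 5 + 5 = 30.

30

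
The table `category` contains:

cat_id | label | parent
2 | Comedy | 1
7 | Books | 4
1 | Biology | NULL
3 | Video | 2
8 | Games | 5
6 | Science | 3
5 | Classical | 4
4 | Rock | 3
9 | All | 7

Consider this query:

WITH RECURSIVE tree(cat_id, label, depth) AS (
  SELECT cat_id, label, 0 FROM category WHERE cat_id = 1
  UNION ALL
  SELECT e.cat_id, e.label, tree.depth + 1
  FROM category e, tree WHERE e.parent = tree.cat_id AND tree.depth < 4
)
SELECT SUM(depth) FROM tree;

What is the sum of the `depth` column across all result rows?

Base: cat_id=1 (Biology) at depth 0.
Iteration 1: rows with parent in {1} -> Comedy (id 2, depth 1).
Iteration 2: rows with parent in {2} -> Video (id 3, depth 2).
Iteration 3: rows with parent in {3} -> Rock (id 4, depth 3), Science (id 6, depth 3).
Iteration 4: rows with parent in {4,6} -> Classical (id 5, depth 4), Books (id 7, depth 4).
Iteration 5: depth < 4 fails for all current rows; recursion stops.
SUM(depth) = 0 + 1 + 2 + 3 + 3 + 4 + 4 = 17.

17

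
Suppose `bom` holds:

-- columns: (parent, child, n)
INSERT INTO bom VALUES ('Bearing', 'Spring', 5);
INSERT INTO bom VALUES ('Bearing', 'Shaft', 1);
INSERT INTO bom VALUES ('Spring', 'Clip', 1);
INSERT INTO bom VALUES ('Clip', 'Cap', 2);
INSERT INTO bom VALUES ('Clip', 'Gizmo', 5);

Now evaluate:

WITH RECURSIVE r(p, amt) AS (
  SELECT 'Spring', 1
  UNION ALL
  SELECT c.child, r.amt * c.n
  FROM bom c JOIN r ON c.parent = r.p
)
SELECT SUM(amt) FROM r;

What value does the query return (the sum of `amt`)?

Base: (Spring, amt=1).
Iteration 1: components of {Spring} -> Clip = 1*1 = 1.
Iteration 2: components of {Clip} -> Cap = 1*2 = 2, Gizmo = 1*5 = 5.
Iteration 3: no further components; recursion stops.
SUM(amt) = 1 + 1 + 2 + 5 = 9.

9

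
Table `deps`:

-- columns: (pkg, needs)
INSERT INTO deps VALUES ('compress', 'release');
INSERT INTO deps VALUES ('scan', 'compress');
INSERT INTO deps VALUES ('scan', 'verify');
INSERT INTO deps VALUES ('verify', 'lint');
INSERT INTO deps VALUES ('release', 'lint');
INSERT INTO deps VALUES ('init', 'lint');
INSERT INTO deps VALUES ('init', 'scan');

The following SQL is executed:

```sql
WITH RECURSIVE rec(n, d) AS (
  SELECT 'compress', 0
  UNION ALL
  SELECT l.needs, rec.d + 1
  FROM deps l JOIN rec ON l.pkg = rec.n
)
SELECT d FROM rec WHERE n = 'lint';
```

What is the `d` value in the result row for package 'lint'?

2

Base: (compress, d=0).
Iteration 1: edges from {compress} -> (release, d=1).
Iteration 2: edges from {release} -> (lint, d=2).
Iteration 3: no outgoing edges from {lint}; recursion stops.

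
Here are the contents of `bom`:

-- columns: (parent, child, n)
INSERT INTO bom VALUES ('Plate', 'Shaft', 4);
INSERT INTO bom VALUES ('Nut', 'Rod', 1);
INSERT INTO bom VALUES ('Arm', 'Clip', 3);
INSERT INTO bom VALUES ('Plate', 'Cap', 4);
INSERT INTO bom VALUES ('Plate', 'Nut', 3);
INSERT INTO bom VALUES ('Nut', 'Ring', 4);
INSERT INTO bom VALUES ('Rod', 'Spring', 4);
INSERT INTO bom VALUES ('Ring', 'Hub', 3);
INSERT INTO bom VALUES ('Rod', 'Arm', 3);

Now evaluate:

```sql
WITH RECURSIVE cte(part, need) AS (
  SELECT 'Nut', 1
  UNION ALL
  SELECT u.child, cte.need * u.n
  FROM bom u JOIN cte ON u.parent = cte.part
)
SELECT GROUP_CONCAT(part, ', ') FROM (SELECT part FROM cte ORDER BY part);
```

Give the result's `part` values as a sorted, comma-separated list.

Base: (Nut, need=1).
Iteration 1: components of {Nut} -> Ring = 1*4 = 4, Rod = 1*1 = 1.
Iteration 2: components of {Ring,Rod} -> Arm = 1*3 = 3, Hub = 4*3 = 12, Spring = 1*4 = 4.
Iteration 3: components of {Arm,Hub,Spring} -> Clip = 3*3 = 9.
Iteration 4: no further components; recursion stops.

Arm, Clip, Hub, Nut, Ring, Rod, Spring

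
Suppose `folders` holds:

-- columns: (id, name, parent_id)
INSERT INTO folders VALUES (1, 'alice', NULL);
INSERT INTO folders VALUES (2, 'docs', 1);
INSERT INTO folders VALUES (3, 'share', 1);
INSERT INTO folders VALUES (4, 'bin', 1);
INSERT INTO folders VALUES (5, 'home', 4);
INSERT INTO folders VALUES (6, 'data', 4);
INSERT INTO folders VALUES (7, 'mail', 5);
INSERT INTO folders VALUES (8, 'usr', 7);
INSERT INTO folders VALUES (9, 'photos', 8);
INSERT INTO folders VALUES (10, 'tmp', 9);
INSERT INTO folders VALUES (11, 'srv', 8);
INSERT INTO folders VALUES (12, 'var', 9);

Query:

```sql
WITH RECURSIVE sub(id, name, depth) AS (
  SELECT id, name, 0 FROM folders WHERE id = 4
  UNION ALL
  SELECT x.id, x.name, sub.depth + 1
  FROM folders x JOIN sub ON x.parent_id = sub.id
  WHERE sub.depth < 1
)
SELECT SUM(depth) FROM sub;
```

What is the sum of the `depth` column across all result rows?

2

Base: id=4 (bin) at depth 0.
Iteration 1: rows with parent_id in {4} -> home (id 5, depth 1), data (id 6, depth 1).
Iteration 2: depth < 1 fails for all current rows; recursion stops.
SUM(depth) = 0 + 1 + 1 = 2.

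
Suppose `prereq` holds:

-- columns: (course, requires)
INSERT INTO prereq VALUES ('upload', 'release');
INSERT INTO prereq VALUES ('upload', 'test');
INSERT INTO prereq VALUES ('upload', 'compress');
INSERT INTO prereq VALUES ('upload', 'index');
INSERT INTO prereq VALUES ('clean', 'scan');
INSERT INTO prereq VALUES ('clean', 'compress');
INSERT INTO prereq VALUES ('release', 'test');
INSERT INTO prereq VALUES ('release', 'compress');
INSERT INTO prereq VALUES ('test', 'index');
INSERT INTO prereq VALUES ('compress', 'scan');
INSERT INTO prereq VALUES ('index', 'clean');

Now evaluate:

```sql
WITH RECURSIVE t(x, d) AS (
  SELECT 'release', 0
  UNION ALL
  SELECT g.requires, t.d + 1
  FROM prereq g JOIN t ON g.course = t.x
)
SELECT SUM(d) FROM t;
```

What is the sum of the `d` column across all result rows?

22

Base: (release, d=0).
Iteration 1: edges from {release} -> (compress, d=1), (test, d=1).
Iteration 2: edges from {compress,test} -> (index, d=2), (scan, d=2).
Iteration 3: edges from {index,scan} -> (clean, d=3).
Iteration 4: edges from {clean} -> (compress, d=4), (scan, d=4).
Iteration 5: edges from {compress,scan} -> (scan, d=5).
Iteration 6: no outgoing edges from {scan}; recursion stops.
SUM(d) = 0 + 1 + 1 + 2 + 2 + 3 + 4 + 4 + 5 = 22.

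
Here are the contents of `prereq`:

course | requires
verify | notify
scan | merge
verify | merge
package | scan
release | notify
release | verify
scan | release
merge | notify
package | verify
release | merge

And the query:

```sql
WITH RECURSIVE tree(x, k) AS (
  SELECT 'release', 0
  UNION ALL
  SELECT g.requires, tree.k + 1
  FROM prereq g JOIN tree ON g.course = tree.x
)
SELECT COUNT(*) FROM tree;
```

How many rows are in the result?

8

Base: (release, k=0).
Iteration 1: edges from {release} -> (merge, k=1), (notify, k=1), (verify, k=1).
Iteration 2: edges from {merge,notify,verify} -> (merge, k=2), (notify, k=2) x2. [UNION ALL keeps all 3 new rows, including repeats]
Iteration 3: edges from {merge,notify} -> (notify, k=3).
Iteration 4: no outgoing edges from {notify}; recursion stops.
Total rows emitted: 8.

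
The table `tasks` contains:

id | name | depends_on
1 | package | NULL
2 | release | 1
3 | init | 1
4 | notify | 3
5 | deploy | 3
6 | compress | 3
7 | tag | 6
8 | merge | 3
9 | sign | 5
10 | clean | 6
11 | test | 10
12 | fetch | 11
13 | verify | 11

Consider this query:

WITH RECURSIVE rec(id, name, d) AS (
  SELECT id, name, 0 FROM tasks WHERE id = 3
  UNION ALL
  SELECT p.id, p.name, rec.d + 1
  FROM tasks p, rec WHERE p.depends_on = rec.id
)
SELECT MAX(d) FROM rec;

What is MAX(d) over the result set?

Base: id=3 (init) at d 0.
Iteration 1: rows with depends_on in {3} -> notify (id 4, d 1), deploy (id 5, d 1), compress (id 6, d 1), merge (id 8, d 1).
Iteration 2: rows with depends_on in {4,5,6,8} -> tag (id 7, d 2), sign (id 9, d 2), clean (id 10, d 2).
Iteration 3: rows with depends_on in {7,9,10} -> test (id 11, d 3).
Iteration 4: rows with depends_on in {11} -> fetch (id 12, d 4), verify (id 13, d 4).
Iteration 5: no rows with depends_on in {12,13}; recursion stops.
d values: 0, 1, 1, 1, 1, 2, 2, 2, 3, 4, 4; the maximum is 4.

4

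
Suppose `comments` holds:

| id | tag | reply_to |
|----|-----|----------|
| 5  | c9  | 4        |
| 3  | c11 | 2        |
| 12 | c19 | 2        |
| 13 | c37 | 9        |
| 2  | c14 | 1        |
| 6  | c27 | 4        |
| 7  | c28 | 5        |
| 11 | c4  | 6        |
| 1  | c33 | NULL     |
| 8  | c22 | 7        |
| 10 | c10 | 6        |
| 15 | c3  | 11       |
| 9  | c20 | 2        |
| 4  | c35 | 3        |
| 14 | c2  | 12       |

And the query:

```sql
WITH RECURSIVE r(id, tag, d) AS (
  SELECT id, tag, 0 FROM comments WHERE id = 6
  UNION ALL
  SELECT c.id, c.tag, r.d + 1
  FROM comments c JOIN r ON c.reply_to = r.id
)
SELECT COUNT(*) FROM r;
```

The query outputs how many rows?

4

Base: id=6 (c27) at d 0.
Iteration 1: rows with reply_to in {6} -> c10 (id 10, d 1), c4 (id 11, d 1).
Iteration 2: rows with reply_to in {10,11} -> c3 (id 15, d 2).
Iteration 3: no rows with reply_to in {15}; recursion stops.
Total rows emitted: 4.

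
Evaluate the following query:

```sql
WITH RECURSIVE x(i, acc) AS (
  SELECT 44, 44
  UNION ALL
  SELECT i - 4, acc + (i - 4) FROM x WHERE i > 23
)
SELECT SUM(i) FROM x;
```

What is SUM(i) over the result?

Base: i=44, acc=44.
Iteration 1: 44 > 23 holds -> i = 44 - 4 = 40, acc = 44 + 40 = 84.
Iteration 2: 40 > 23 holds -> i = 40 - 4 = 36, acc = 84 + 36 = 120.
Iteration 3: 36 > 23 holds -> i = 36 - 4 = 32, acc = 120 + 32 = 152.
Iteration 4: 32 > 23 holds -> i = 32 - 4 = 28, acc = 152 + 28 = 180.
Iteration 5: 28 > 23 holds -> i = 28 - 4 = 24, acc = 180 + 24 = 204.
Iteration 6: 24 > 23 holds -> i = 24 - 4 = 20, acc = 204 + 20 = 224.
Iteration 7: 20 > 23 fails; recursion stops.
SUM(i) = 44 + 40 + 36 + 32 + 28 + 24 + 20 = 224.

224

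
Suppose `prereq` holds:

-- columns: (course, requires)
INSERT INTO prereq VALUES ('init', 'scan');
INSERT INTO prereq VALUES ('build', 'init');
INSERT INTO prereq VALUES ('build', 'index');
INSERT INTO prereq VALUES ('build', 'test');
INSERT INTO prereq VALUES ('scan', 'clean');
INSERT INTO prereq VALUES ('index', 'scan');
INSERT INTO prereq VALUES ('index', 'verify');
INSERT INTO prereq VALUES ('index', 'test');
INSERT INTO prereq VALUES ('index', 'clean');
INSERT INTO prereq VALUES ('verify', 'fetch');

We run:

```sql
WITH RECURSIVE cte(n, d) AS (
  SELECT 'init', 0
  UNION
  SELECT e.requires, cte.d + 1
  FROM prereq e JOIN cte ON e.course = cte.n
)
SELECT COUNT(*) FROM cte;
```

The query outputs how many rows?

Base: (init, d=0).
Iteration 1: edges from {init} -> (scan, d=1).
Iteration 2: edges from {scan} -> (clean, d=2).
Iteration 3: no outgoing edges from {clean}; recursion stops.
Total rows emitted: 3.

3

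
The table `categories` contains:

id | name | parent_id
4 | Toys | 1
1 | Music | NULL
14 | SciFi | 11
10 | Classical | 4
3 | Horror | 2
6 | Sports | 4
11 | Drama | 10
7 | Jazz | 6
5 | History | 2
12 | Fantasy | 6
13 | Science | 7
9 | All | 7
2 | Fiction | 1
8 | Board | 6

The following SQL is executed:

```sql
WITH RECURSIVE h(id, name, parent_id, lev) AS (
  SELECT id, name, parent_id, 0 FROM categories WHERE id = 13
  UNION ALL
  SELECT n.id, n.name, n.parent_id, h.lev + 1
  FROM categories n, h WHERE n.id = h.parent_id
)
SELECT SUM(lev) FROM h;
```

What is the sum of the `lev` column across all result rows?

10

Base: id=13 (Science), parent_id=7, lev 0.
Iteration 1: join on id=7 -> Jazz (id 7, parent_id=6, lev 1).
Iteration 2: join on id=6 -> Sports (id 6, parent_id=4, lev 2).
Iteration 3: join on id=4 -> Toys (id 4, parent_id=1, lev 3).
Iteration 4: join on id=1 -> Music (id 1, parent_id=NULL, lev 4).
Iteration 5: parent_id is NULL; no match; recursion stops.
SUM(lev) = 0 + 1 + 2 + 3 + 4 = 10.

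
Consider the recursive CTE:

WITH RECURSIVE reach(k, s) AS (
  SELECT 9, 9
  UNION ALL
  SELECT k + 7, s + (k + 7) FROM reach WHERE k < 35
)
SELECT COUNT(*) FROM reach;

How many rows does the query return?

5

Base: k=9, s=9.
Iteration 1: 9 < 35 holds -> k = 9 + 7 = 16, s = 9 + 16 = 25.
Iteration 2: 16 < 35 holds -> k = 16 + 7 = 23, s = 25 + 23 = 48.
Iteration 3: 23 < 35 holds -> k = 23 + 7 = 30, s = 48 + 30 = 78.
Iteration 4: 30 < 35 holds -> k = 30 + 7 = 37, s = 78 + 37 = 115.
Iteration 5: 37 < 35 fails; recursion stops.
Total rows emitted: 5.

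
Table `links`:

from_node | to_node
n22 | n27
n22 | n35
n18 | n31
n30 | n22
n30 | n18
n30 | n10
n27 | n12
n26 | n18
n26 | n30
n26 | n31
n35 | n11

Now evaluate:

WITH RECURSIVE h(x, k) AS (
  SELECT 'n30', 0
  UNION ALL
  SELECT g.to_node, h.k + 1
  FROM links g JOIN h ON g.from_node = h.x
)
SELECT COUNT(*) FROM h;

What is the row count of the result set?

9

Base: (n30, k=0).
Iteration 1: edges from {n30} -> (n10, k=1), (n18, k=1), (n22, k=1).
Iteration 2: edges from {n10,n18,n22} -> (n27, k=2), (n31, k=2), (n35, k=2).
Iteration 3: edges from {n27,n31,n35} -> (n11, k=3), (n12, k=3).
Iteration 4: no outgoing edges from {n11,n12}; recursion stops.
Total rows emitted: 9.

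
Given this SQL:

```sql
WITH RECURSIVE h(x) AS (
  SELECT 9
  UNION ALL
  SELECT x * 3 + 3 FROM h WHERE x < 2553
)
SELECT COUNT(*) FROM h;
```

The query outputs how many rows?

7

Base: x=9.
Iteration 1: 9 < 2553 holds -> x = 9 * 3 + 3 = 30.
Iteration 2: 30 < 2553 holds -> x = 30 * 3 + 3 = 93.
Iteration 3: 93 < 2553 holds -> x = 93 * 3 + 3 = 282.
Iteration 4: 282 < 2553 holds -> x = 282 * 3 + 3 = 849.
Iteration 5: 849 < 2553 holds -> x = 849 * 3 + 3 = 2550.
Iteration 6: 2550 < 2553 holds -> x = 2550 * 3 + 3 = 7653.
Iteration 7: 7653 < 2553 fails; recursion stops.
Total rows emitted: 7.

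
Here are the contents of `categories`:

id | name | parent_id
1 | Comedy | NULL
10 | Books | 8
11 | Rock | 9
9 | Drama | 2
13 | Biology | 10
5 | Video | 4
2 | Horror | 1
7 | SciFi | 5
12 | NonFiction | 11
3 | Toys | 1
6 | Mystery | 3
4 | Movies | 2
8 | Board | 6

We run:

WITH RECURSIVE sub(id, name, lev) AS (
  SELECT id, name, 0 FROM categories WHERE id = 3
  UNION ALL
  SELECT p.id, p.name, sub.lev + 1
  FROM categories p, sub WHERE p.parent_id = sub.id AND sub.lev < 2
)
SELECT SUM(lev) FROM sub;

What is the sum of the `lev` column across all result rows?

3

Base: id=3 (Toys) at lev 0.
Iteration 1: rows with parent_id in {3} -> Mystery (id 6, lev 1).
Iteration 2: rows with parent_id in {6} -> Board (id 8, lev 2).
Iteration 3: lev < 2 fails for all current rows; recursion stops.
SUM(lev) = 0 + 1 + 2 = 3.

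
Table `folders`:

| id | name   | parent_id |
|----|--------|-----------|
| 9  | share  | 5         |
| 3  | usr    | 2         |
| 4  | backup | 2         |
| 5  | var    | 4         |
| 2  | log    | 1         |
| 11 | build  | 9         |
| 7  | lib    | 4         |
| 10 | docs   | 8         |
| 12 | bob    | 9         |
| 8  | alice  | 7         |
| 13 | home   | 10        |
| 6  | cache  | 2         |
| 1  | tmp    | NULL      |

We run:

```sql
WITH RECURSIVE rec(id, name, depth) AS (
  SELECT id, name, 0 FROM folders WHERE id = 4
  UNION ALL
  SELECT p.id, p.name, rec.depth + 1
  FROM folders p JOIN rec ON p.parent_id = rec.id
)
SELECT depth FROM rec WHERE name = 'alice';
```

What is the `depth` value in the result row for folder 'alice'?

2

Base: id=4 (backup) at depth 0.
Iteration 1: rows with parent_id in {4} -> var (id 5, depth 1), lib (id 7, depth 1).
Iteration 2: rows with parent_id in {5,7} -> alice (id 8, depth 2), share (id 9, depth 2).
Iteration 3: rows with parent_id in {8,9} -> docs (id 10, depth 3), build (id 11, depth 3), bob (id 12, depth 3).
Iteration 4: rows with parent_id in {10,11,12} -> home (id 13, depth 4).
Iteration 5: no rows with parent_id in {13}; recursion stops.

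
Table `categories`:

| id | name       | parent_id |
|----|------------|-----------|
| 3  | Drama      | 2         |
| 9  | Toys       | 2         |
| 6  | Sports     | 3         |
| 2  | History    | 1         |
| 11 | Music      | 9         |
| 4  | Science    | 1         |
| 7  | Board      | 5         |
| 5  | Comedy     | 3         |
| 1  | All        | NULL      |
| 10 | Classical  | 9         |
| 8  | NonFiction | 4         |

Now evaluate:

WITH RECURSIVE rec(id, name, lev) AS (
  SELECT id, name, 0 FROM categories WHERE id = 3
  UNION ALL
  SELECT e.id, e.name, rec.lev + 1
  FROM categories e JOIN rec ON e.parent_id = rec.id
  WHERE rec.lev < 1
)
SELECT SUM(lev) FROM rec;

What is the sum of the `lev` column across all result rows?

Base: id=3 (Drama) at lev 0.
Iteration 1: rows with parent_id in {3} -> Comedy (id 5, lev 1), Sports (id 6, lev 1).
Iteration 2: lev < 1 fails for all current rows; recursion stops.
SUM(lev) = 0 + 1 + 1 = 2.

2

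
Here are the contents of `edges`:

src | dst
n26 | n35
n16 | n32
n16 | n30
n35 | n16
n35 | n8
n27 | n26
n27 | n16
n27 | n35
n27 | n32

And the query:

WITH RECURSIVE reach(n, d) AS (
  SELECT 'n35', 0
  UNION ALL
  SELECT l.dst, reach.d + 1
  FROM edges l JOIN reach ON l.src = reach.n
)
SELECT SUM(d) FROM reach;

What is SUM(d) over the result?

Base: (n35, d=0).
Iteration 1: edges from {n35} -> (n16, d=1), (n8, d=1).
Iteration 2: edges from {n16,n8} -> (n30, d=2), (n32, d=2).
Iteration 3: no outgoing edges from {n30,n32}; recursion stops.
SUM(d) = 0 + 1 + 1 + 2 + 2 = 6.

6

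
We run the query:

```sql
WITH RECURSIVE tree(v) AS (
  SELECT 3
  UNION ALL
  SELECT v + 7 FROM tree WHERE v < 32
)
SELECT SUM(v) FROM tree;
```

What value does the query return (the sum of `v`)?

Base: v=3.
Iteration 1: 3 < 32 holds -> v = 3 + 7 = 10.
Iteration 2: 10 < 32 holds -> v = 10 + 7 = 17.
Iteration 3: 17 < 32 holds -> v = 17 + 7 = 24.
Iteration 4: 24 < 32 holds -> v = 24 + 7 = 31.
Iteration 5: 31 < 32 holds -> v = 31 + 7 = 38.
Iteration 6: 38 < 32 fails; recursion stops.
SUM(v) = 3 + 10 + 17 + 24 + 31 + 38 = 123.

123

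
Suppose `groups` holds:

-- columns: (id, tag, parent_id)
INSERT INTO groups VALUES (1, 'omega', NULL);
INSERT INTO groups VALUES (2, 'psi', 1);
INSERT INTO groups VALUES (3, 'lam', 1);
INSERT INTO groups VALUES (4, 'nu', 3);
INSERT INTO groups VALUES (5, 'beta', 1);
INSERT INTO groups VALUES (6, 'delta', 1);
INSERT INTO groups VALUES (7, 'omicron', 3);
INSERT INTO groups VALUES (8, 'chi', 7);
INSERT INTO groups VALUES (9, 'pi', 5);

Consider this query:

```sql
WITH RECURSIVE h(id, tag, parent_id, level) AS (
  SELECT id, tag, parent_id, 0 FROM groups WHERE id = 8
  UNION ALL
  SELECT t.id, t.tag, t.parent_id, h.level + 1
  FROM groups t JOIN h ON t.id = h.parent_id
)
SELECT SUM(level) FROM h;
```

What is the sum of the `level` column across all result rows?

6

Base: id=8 (chi), parent_id=7, level 0.
Iteration 1: join on id=7 -> omicron (id 7, parent_id=3, level 1).
Iteration 2: join on id=3 -> lam (id 3, parent_id=1, level 2).
Iteration 3: join on id=1 -> omega (id 1, parent_id=NULL, level 3).
Iteration 4: parent_id is NULL; no match; recursion stops.
SUM(level) = 0 + 1 + 2 + 3 = 6.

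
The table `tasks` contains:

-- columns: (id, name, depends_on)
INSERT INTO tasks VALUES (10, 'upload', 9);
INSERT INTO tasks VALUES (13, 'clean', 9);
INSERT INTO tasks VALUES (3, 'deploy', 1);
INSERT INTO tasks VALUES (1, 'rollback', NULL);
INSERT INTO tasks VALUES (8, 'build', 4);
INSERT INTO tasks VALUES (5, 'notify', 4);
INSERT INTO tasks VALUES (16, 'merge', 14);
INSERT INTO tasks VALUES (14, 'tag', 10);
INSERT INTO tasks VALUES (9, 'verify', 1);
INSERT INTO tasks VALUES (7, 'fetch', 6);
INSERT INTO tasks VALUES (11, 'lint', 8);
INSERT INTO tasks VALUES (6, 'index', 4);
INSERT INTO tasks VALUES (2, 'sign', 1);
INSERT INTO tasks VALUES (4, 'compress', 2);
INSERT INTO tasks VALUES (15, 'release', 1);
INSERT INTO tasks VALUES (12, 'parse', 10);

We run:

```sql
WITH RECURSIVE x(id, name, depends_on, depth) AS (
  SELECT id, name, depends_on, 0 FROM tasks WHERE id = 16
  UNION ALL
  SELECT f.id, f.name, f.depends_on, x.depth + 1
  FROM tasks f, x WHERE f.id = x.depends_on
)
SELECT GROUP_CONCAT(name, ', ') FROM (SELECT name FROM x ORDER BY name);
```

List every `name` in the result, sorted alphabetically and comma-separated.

merge, rollback, tag, upload, verify

Base: id=16 (merge), depends_on=14, depth 0.
Iteration 1: join on id=14 -> tag (id 14, depends_on=10, depth 1).
Iteration 2: join on id=10 -> upload (id 10, depends_on=9, depth 2).
Iteration 3: join on id=9 -> verify (id 9, depends_on=1, depth 3).
Iteration 4: join on id=1 -> rollback (id 1, depends_on=NULL, depth 4).
Iteration 5: depends_on is NULL; no match; recursion stops.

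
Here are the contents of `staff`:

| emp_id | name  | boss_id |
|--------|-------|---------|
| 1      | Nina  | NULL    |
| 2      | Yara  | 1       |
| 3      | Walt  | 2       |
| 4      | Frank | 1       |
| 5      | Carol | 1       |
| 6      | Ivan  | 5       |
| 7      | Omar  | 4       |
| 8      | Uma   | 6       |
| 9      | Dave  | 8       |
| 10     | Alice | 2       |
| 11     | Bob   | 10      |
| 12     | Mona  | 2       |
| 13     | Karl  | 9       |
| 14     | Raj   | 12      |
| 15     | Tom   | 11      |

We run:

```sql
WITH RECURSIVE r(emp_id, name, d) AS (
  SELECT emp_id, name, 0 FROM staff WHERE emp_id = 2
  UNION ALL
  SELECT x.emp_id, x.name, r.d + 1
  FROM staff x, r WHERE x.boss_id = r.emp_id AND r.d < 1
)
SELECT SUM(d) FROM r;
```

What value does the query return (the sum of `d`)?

Base: emp_id=2 (Yara) at d 0.
Iteration 1: rows with boss_id in {2} -> Walt (id 3, d 1), Alice (id 10, d 1), Mona (id 12, d 1).
Iteration 2: d < 1 fails for all current rows; recursion stops.
SUM(d) = 0 + 1 + 1 + 1 = 3.

3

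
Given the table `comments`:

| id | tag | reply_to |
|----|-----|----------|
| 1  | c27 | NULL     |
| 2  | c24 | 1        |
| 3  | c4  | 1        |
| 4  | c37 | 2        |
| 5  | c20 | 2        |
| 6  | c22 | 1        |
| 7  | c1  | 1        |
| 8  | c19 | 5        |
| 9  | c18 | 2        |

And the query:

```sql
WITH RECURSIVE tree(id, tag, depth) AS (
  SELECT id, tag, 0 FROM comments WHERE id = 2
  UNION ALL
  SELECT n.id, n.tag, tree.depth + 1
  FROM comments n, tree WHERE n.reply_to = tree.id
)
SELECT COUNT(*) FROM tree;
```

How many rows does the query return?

Base: id=2 (c24) at depth 0.
Iteration 1: rows with reply_to in {2} -> c37 (id 4, depth 1), c20 (id 5, depth 1), c18 (id 9, depth 1).
Iteration 2: rows with reply_to in {4,5,9} -> c19 (id 8, depth 2).
Iteration 3: no rows with reply_to in {8}; recursion stops.
Total rows emitted: 5.

5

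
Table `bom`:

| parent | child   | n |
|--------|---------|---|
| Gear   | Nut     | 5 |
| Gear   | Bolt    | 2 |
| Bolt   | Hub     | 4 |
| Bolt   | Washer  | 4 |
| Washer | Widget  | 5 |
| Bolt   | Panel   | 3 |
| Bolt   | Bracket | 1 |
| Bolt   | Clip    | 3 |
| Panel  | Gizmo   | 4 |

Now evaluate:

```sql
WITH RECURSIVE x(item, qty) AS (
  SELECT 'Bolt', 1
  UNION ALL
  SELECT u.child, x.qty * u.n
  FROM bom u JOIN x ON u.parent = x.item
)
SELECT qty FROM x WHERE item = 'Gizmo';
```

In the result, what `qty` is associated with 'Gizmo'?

Base: (Bolt, qty=1).
Iteration 1: components of {Bolt} -> Bracket = 1*1 = 1, Clip = 1*3 = 3, Hub = 1*4 = 4, Panel = 1*3 = 3, Washer = 1*4 = 4.
Iteration 2: components of {Bracket,Clip,Hub,Panel,Washer} -> Gizmo = 3*4 = 12, Widget = 4*5 = 20.
Iteration 3: no further components; recursion stops.

12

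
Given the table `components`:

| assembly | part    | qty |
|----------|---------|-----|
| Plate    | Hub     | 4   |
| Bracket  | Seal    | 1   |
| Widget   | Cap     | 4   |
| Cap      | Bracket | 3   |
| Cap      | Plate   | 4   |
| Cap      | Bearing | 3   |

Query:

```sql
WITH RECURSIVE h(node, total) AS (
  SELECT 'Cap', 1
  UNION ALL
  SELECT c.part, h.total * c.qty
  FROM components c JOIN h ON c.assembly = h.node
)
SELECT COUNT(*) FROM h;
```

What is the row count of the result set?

6

Base: (Cap, total=1).
Iteration 1: components of {Cap} -> Bearing = 1*3 = 3, Bracket = 1*3 = 3, Plate = 1*4 = 4.
Iteration 2: components of {Bearing,Bracket,Plate} -> Hub = 4*4 = 16, Seal = 3*1 = 3.
Iteration 3: no further components; recursion stops.
Total rows emitted: 6.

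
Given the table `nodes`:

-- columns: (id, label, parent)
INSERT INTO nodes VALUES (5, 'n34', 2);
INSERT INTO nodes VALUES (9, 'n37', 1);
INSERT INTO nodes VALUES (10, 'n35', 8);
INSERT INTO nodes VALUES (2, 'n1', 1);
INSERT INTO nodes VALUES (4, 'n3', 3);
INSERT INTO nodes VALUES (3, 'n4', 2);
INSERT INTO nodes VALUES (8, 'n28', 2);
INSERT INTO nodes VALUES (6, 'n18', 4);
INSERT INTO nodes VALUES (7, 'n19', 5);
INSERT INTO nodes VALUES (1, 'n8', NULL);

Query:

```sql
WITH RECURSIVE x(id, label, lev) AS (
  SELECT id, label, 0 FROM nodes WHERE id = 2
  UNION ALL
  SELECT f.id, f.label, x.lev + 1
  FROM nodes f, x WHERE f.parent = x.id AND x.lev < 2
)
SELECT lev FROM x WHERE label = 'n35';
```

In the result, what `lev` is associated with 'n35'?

Base: id=2 (n1) at lev 0.
Iteration 1: rows with parent in {2} -> n4 (id 3, lev 1), n34 (id 5, lev 1), n28 (id 8, lev 1).
Iteration 2: rows with parent in {3,5,8} -> n3 (id 4, lev 2), n19 (id 7, lev 2), n35 (id 10, lev 2).
Iteration 3: lev < 2 fails for all current rows; recursion stops.

2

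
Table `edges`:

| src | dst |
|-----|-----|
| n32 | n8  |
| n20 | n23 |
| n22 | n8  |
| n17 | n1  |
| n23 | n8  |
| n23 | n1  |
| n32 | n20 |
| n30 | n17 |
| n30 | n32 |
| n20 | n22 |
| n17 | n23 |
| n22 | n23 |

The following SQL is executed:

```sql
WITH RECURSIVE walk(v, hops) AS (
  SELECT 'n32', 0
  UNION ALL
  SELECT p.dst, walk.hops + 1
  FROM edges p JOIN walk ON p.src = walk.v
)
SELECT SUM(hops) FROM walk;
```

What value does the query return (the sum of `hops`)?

Base: (n32, hops=0).
Iteration 1: edges from {n32} -> (n20, hops=1), (n8, hops=1).
Iteration 2: edges from {n20,n8} -> (n22, hops=2), (n23, hops=2).
Iteration 3: edges from {n22,n23} -> (n1, hops=3), (n23, hops=3), (n8, hops=3) x2. [UNION ALL keeps all 4 new rows, including repeats]
Iteration 4: edges from {n1,n23,n8} -> (n1, hops=4), (n8, hops=4).
Iteration 5: no outgoing edges from {n1,n8}; recursion stops.
SUM(hops) = 0 + 1 + 1 + 2 + 2 + 3 + 3 + 3 + 3 + 4 + 4 = 26.

26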